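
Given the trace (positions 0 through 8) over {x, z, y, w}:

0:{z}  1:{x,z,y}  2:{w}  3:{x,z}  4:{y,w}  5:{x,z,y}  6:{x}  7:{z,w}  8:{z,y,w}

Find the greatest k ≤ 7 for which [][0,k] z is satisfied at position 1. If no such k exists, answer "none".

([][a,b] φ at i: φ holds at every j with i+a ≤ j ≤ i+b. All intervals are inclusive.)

0

z must hold from j=1 onward; find where it first fails.
  j=1: holds
  j=2: fails
Holds on [1,1], so largest k = 0.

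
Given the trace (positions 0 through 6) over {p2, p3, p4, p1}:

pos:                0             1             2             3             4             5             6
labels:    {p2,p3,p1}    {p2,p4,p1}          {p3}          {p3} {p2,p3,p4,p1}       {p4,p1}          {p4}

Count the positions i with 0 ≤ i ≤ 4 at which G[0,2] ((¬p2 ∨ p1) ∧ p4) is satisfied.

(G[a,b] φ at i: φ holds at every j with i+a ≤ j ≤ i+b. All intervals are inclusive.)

Evaluate at each i in [0,4]:
  i=0: ✗ (fails at j=0)
  i=1: ✗ (fails at j=2)
  i=2: ✗ (fails at j=2)
  i=3: ✗ (fails at j=3)
  i=4: ✓ (all of [4,6])
Positions where it holds: {4} → 1.

1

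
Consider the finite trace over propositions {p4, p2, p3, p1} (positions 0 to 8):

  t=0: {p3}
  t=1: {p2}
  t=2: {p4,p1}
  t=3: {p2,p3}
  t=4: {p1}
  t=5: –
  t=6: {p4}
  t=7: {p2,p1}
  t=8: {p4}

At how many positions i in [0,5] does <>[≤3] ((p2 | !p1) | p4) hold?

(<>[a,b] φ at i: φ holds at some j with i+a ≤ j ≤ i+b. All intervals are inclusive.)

6

Evaluate at each i in [0,5]:
  i=0: ✓ (witness j=0)
  i=1: ✓ (witness j=1)
  i=2: ✓ (witness j=2)
  i=3: ✓ (witness j=3)
  i=4: ✓ (witness j=5)
  i=5: ✓ (witness j=5)
Positions where it holds: {0, 1, 2, 3, 4, 5} → 6.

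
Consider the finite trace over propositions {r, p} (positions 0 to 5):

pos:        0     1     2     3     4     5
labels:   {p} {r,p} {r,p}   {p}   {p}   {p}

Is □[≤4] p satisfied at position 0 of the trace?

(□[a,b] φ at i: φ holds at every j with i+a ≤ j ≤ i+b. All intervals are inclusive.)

Check p at every j in [0,4]:
  j=0: true
  j=1: true
  j=2: true
  j=3: true
  j=4: true
All positions satisfy it → formula holds.

Holds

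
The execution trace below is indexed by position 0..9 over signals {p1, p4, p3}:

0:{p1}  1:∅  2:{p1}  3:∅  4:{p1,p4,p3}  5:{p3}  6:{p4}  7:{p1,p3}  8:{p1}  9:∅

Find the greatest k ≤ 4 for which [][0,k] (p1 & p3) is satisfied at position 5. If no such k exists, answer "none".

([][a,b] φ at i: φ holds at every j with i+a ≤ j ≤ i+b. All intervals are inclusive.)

none

(p1 & p3) must hold from j=5 onward; find where it first fails.
  j=5: fails → no k works.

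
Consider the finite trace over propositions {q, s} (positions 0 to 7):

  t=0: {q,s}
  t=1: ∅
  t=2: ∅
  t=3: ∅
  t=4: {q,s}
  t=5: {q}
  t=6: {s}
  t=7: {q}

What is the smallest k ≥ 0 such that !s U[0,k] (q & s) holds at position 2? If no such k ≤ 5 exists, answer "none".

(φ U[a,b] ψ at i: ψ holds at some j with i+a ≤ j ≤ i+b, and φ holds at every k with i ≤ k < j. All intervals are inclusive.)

Need earliest j ≥ 2 with (q & s), and !s at every k in [2,j-1].
  j=2: rhs fails.
  j=3: rhs fails.
  j=4: rhs holds; lhs holds on [2,3]. k = 2.

2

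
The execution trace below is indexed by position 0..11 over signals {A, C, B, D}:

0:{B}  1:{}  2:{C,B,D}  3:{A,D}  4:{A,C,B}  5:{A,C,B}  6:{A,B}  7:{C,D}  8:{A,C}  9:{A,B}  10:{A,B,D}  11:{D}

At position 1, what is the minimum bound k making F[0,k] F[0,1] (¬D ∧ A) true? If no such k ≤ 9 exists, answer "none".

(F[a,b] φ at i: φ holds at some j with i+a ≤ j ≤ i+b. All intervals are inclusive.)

Scan j = 1,2,… for F[0,1] (¬D ∧ A):
  j=1: fails
  j=2: fails
  j=3: holds
First hit at j=3, so smallest k = 3-1 = 2.

2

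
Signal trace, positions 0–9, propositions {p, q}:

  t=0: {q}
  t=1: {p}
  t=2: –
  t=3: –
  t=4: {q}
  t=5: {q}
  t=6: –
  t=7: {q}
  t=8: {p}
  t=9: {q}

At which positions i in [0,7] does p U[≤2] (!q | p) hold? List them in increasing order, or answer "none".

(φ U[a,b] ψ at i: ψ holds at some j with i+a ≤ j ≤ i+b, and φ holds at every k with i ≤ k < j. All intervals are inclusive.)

Evaluate at each i in [0,7]:
  i=0: ✗ (lhs fails at k=0 before rhs at j=1)
  i=1: ✓ (rhs at j=1)
  i=2: ✓ (rhs at j=2)
  i=3: ✓ (rhs at j=3)
  i=4: ✗ (lhs fails at k=4 before rhs at j=6)
  i=5: ✗ (lhs fails at k=5 before rhs at j=6)
  i=6: ✓ (rhs at j=6)
  i=7: ✗ (lhs fails at k=7 before rhs at j=8)

1, 2, 3, 6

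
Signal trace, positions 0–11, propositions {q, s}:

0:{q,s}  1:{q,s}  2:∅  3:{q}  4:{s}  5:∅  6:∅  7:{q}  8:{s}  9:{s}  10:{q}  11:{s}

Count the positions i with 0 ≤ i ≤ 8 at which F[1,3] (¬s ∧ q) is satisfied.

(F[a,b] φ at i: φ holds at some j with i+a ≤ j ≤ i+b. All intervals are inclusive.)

8

Evaluate at each i in [0,8]:
  i=0: ✓ (witness j=3)
  i=1: ✓ (witness j=3)
  i=2: ✓ (witness j=3)
  i=3: ✗ (none in [4,6])
  i=4: ✓ (witness j=7)
  i=5: ✓ (witness j=7)
  i=6: ✓ (witness j=7)
  i=7: ✓ (witness j=10)
  i=8: ✓ (witness j=10)
Positions where it holds: {0, 1, 2, 4, 5, 6, 7, 8} → 8.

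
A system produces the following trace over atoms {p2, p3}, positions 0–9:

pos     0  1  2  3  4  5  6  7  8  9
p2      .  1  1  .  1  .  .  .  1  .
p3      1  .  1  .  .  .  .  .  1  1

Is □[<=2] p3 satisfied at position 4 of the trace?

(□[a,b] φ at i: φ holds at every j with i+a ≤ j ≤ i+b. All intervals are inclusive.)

No

Check p3 at every j in [4,6]:
  j=4: false
  j=5: false
  j=6: false
Fails at j=4 → formula fails.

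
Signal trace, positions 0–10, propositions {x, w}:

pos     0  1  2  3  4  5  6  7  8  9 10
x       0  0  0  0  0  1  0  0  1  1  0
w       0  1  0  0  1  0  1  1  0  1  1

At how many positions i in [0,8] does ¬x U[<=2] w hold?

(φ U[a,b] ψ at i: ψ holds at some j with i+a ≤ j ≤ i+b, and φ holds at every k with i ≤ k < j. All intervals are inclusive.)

Evaluate at each i in [0,8]:
  i=0: ✓ (rhs at j=1; lhs holds on [0,0])
  i=1: ✓ (rhs at j=1)
  i=2: ✓ (rhs at j=4; lhs holds on [2,3])
  i=3: ✓ (rhs at j=4; lhs holds on [3,3])
  i=4: ✓ (rhs at j=4)
  i=5: ✗ (lhs fails at k=5 before rhs at j=6)
  i=6: ✓ (rhs at j=6)
  i=7: ✓ (rhs at j=7)
  i=8: ✗ (lhs fails at k=8 before rhs at j=9)
Positions where it holds: {0, 1, 2, 3, 4, 6, 7} → 7.

7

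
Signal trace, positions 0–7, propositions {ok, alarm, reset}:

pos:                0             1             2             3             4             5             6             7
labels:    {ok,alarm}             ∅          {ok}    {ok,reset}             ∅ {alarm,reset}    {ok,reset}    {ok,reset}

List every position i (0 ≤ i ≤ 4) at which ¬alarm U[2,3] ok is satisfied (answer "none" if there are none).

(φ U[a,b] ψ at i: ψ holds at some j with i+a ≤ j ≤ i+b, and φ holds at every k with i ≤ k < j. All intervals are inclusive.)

1

Evaluate at each i in [0,4]:
  i=0: ✗ (lhs fails at k=0 before rhs at j=2)
  i=1: ✓ (rhs at j=3; lhs holds on [1,2])
  i=2: ✗ (no rhs in [4,5])
  i=3: ✗ (lhs fails at k=5 before rhs at j=6)
  i=4: ✗ (lhs fails at k=5 before rhs at j=6)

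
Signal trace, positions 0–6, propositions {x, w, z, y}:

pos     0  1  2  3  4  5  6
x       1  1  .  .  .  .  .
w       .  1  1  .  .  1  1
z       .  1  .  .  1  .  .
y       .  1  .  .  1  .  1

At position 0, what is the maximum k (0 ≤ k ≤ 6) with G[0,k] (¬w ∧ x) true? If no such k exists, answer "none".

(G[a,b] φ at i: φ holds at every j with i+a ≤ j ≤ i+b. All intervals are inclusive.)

0

(¬w ∧ x) must hold from j=0 onward; find where it first fails.
  j=0: holds
  j=1: fails
Holds on [0,0], so largest k = 0.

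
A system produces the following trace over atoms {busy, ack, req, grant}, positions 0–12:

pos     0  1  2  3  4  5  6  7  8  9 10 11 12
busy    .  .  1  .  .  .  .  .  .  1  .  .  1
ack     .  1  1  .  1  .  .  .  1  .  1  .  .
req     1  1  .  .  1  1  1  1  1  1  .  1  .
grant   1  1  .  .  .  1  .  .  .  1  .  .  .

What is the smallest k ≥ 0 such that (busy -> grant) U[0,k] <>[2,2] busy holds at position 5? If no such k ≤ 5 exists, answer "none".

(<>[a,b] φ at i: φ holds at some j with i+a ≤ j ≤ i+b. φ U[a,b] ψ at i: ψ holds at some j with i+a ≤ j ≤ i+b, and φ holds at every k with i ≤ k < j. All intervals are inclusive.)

Need earliest j ≥ 5 with <>[2,2] busy, and (busy -> grant) at every k in [5,j-1].
  j=5: rhs fails.
  j=6: rhs fails.
  j=7: rhs holds; lhs holds on [5,6]. k = 2.

2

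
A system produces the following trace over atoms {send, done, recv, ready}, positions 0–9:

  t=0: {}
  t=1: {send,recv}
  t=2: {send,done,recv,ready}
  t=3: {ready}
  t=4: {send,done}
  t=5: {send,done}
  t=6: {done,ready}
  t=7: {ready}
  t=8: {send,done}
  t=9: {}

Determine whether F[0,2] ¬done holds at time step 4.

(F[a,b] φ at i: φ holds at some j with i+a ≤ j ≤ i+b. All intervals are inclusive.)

False

Check ¬done at each j in [4,6]:
  j=4: false
  j=5: false
  j=6: false
No position in the window satisfies it → formula fails.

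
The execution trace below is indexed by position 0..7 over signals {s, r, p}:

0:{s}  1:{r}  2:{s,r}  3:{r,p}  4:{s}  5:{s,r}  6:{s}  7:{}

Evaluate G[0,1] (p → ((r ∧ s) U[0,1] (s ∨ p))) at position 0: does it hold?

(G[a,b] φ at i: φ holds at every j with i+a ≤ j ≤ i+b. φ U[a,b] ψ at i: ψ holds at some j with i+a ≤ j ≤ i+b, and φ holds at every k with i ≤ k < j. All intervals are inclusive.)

Check (p → ((r ∧ s) U[0,1] (s ∨ p))) at every j in [0,1]:
  j=0: antecedent false → ✓
  j=1: antecedent false → ✓
All positions satisfy it → formula holds.

Yes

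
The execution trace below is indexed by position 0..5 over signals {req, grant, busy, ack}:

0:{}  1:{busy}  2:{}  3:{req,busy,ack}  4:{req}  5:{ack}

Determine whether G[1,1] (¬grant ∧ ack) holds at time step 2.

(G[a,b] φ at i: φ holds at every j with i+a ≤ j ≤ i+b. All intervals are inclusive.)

Yes

Check (¬grant ∧ ack) at every j in [3,3]:
  j=3: true
All positions satisfy it → formula holds.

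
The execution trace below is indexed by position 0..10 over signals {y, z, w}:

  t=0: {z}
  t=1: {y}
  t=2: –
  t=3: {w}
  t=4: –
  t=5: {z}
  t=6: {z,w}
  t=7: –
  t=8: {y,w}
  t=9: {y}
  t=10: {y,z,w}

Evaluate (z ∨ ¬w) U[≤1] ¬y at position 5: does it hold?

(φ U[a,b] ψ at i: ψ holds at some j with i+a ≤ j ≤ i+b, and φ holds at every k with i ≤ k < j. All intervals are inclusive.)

Yes

Need some j in [5,6] with ¬y, and (z ∨ ¬w) at every k in [5,j-1].
  j=5: ¬y holds; no prefix to check → satisfied.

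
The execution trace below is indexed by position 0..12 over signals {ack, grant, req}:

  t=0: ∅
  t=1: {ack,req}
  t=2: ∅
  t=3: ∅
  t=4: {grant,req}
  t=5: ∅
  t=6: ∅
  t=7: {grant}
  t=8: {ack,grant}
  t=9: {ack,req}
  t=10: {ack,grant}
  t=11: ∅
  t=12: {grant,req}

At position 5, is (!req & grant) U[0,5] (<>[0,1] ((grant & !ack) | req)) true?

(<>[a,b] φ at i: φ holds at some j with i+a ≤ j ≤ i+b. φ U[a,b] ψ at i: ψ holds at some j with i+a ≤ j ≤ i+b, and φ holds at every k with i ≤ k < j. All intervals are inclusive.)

Does not hold

Need some j in [5,10] with <>[0,1] ((grant & !ack) | req), and (!req & grant) at every k in [5,j-1].
  j=5: <>[0,1] ((grant & !ack) | req) — fails (none in [5,6]).
  j=6: <>[0,1] ((grant & !ack) | req) holds, but (!req & grant) fails at k=5 → not this j.
  j=7: <>[0,1] ((grant & !ack) | req) holds, but (!req & grant) fails at k=5 → not this j.
  j=8: <>[0,1] ((grant & !ack) | req) holds, but (!req & grant) fails at k=5 → not this j.
  j=9: <>[0,1] ((grant & !ack) | req) holds, but (!req & grant) fails at k=5 → not this j.
  j=10: <>[0,1] ((grant & !ack) | req) — fails (none in [10,11]).
No j in the window works → until fails.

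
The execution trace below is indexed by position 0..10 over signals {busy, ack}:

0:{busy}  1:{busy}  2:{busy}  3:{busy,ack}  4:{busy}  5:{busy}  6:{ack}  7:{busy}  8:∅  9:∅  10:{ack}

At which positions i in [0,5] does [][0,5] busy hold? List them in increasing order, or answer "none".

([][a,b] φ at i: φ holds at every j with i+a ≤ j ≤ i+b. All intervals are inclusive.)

Evaluate at each i in [0,5]:
  i=0: ✓ (all of [0,5])
  i=1: ✗ (fails at j=6)
  i=2: ✗ (fails at j=6)
  i=3: ✗ (fails at j=6)
  i=4: ✗ (fails at j=6)
  i=5: ✗ (fails at j=6)

0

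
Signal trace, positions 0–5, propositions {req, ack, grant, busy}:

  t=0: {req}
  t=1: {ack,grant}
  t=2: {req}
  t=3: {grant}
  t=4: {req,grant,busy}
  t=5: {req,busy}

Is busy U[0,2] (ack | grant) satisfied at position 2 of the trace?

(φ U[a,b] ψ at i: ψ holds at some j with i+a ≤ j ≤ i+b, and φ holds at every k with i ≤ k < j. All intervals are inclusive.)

Need some j in [2,4] with (ack | grant), and busy at every k in [2,j-1].
  j=2: (ack | grant) false.
  j=3: (ack | grant) holds, but busy fails at k=2 → not this j.
  j=4: (ack | grant) holds, but busy fails at k=2 → not this j.
No j in the window works → until fails.

Does not hold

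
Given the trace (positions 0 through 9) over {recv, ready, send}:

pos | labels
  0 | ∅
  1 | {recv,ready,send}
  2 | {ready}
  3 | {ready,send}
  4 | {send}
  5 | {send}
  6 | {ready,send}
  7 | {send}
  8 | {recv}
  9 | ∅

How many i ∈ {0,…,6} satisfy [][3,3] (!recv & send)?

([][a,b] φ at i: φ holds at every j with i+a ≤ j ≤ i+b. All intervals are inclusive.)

Evaluate at each i in [0,6]:
  i=0: ✓ (all of [3,3])
  i=1: ✓ (all of [4,4])
  i=2: ✓ (all of [5,5])
  i=3: ✓ (all of [6,6])
  i=4: ✓ (all of [7,7])
  i=5: ✗ (fails at j=8)
  i=6: ✗ (fails at j=9)
Positions where it holds: {0, 1, 2, 3, 4} → 5.

5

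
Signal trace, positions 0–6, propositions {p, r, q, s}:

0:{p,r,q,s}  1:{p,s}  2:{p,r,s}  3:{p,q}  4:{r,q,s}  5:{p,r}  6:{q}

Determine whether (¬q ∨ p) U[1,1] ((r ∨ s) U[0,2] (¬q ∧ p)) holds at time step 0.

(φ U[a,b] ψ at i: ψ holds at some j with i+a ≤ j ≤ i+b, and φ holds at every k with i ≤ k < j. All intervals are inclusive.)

Holds

Need some j in [1,1] with ((r ∨ s) U[0,2] (¬q ∧ p)), and (¬q ∨ p) at every k in [0,j-1].
  j=1: ((r ∨ s) U[0,2] (¬q ∧ p)) holds; (¬q ∨ p) holds at every k in [0,0] → satisfied.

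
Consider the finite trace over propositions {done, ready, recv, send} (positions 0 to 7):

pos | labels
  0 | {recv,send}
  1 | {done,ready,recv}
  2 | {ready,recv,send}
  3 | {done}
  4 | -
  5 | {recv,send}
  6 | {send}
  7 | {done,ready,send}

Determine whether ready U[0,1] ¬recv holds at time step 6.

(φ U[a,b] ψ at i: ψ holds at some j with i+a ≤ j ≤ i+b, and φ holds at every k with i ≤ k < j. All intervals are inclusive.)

Yes

Need some j in [6,7] with ¬recv, and ready at every k in [6,j-1].
  j=6: ¬recv holds; no prefix to check → satisfied.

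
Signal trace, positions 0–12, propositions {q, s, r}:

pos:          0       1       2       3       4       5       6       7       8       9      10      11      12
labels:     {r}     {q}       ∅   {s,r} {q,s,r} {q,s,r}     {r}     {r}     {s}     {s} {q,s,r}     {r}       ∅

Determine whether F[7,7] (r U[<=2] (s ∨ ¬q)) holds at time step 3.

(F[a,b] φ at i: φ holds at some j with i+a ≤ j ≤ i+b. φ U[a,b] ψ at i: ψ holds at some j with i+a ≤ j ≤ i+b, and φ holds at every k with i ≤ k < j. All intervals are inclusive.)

True

Check (r U[<=2] (s ∨ ¬q)) at each j in [10,10]:
  j=10: holds
Found at j=10 → formula holds.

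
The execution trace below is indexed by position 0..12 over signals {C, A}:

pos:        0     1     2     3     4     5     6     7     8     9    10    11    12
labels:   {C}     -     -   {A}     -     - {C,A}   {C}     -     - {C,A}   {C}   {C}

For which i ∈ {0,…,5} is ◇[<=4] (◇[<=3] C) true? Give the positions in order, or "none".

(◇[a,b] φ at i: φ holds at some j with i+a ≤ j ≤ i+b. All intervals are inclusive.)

0, 1, 2, 3, 4, 5

Evaluate at each i in [0,5]:
  i=0: ✓ (witness j=0)
  i=1: ✓ (witness j=3)
  i=2: ✓ (witness j=3)
  i=3: ✓ (witness j=3)
  i=4: ✓ (witness j=4)
  i=5: ✓ (witness j=5)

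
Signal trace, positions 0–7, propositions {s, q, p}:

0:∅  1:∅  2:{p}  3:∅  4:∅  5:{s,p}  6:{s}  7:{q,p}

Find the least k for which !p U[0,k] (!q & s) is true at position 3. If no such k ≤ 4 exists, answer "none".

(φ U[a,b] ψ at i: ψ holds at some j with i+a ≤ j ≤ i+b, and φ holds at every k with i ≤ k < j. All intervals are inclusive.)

2

Need earliest j ≥ 3 with (!q & s), and !p at every k in [3,j-1].
  j=3: rhs fails.
  j=4: rhs fails.
  j=5: rhs holds; lhs holds on [3,4]. k = 2.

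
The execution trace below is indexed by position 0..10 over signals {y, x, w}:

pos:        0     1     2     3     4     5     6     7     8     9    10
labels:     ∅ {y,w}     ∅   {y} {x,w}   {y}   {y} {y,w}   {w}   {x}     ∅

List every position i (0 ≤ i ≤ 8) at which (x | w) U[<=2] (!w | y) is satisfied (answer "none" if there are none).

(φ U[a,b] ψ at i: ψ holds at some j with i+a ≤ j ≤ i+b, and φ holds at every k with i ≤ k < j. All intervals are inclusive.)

Evaluate at each i in [0,8]:
  i=0: ✓ (rhs at j=0)
  i=1: ✓ (rhs at j=1)
  i=2: ✓ (rhs at j=2)
  i=3: ✓ (rhs at j=3)
  i=4: ✓ (rhs at j=5; lhs holds on [4,4])
  i=5: ✓ (rhs at j=5)
  i=6: ✓ (rhs at j=6)
  i=7: ✓ (rhs at j=7)
  i=8: ✓ (rhs at j=9; lhs holds on [8,8])

0, 1, 2, 3, 4, 5, 6, 7, 8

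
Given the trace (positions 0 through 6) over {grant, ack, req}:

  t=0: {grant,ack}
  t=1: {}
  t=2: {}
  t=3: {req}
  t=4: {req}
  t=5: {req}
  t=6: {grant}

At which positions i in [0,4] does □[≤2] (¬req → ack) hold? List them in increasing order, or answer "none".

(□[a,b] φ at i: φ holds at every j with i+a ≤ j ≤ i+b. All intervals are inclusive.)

Evaluate at each i in [0,4]:
  i=0: ✗ (fails at j=1)
  i=1: ✗ (fails at j=1)
  i=2: ✗ (fails at j=2)
  i=3: ✓ (all of [3,5])
  i=4: ✗ (fails at j=6)

3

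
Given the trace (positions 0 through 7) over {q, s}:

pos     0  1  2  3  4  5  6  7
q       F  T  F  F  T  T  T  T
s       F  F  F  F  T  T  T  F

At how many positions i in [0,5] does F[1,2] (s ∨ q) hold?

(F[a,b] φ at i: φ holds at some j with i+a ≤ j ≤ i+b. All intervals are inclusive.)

Evaluate at each i in [0,5]:
  i=0: ✓ (witness j=1)
  i=1: ✗ (none in [2,3])
  i=2: ✓ (witness j=4)
  i=3: ✓ (witness j=4)
  i=4: ✓ (witness j=5)
  i=5: ✓ (witness j=6)
Positions where it holds: {0, 2, 3, 4, 5} → 5.

5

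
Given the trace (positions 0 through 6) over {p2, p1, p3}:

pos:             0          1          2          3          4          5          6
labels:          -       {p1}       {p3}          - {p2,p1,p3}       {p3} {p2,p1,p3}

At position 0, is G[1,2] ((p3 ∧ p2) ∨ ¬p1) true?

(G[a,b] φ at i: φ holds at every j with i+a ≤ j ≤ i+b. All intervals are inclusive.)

Check ((p3 ∧ p2) ∨ ¬p1) at every j in [1,2]:
  j=1: false
  j=2: true
Fails at j=1 → formula fails.

Does not hold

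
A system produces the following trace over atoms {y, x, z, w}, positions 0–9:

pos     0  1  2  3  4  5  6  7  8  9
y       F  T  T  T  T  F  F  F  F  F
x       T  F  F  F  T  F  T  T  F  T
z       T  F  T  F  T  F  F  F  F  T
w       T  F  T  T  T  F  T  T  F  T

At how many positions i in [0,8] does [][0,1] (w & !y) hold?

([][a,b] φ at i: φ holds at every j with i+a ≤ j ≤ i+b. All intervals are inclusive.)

Evaluate at each i in [0,8]:
  i=0: ✗ (fails at j=1)
  i=1: ✗ (fails at j=1)
  i=2: ✗ (fails at j=2)
  i=3: ✗ (fails at j=3)
  i=4: ✗ (fails at j=4)
  i=5: ✗ (fails at j=5)
  i=6: ✓ (all of [6,7])
  i=7: ✗ (fails at j=8)
  i=8: ✗ (fails at j=8)
Positions where it holds: {6} → 1.

1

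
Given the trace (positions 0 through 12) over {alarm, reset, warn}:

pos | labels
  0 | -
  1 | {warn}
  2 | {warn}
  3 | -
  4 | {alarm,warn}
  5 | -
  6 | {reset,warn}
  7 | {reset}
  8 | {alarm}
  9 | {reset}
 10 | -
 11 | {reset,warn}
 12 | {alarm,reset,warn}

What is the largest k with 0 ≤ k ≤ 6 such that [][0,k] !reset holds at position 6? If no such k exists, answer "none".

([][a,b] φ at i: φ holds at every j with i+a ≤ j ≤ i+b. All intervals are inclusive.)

none

!reset must hold from j=6 onward; find where it first fails.
  j=6: fails → no k works.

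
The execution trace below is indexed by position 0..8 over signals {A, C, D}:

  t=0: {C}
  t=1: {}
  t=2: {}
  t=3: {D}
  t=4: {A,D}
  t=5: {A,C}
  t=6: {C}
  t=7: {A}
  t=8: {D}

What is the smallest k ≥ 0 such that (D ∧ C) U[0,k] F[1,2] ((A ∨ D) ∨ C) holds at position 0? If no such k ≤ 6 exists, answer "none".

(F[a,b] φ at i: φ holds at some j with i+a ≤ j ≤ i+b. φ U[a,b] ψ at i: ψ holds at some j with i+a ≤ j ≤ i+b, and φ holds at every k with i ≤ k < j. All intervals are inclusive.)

none

Need earliest j ≥ 0 with F[1,2] ((A ∨ D) ∨ C), and (D ∧ C) at every k in [0,j-1].
  j=0: rhs fails.
  j=1: rhs holds but lhs fails at k=0.
  j=2: rhs holds but lhs fails at k=0.
  j=3: rhs holds but lhs fails at k=0.
  j=4: rhs holds but lhs fails at k=0.
  j=5: rhs holds but lhs fails at k=0.
  j=6: rhs holds but lhs fails at k=0.
No witness within the range → none.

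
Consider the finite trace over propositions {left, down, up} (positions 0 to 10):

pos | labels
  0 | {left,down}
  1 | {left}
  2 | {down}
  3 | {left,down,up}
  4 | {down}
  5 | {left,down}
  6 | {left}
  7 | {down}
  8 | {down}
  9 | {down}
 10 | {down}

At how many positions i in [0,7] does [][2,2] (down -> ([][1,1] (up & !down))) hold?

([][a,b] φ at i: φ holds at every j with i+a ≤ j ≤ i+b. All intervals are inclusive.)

Evaluate at each i in [0,7]:
  i=0: ✗ (fails at j=2)
  i=1: ✗ (fails at j=3)
  i=2: ✗ (fails at j=4)
  i=3: ✗ (fails at j=5)
  i=4: ✓ (all of [6,6])
  i=5: ✗ (fails at j=7)
  i=6: ✗ (fails at j=8)
  i=7: ✗ (fails at j=9)
Positions where it holds: {4} → 1.

1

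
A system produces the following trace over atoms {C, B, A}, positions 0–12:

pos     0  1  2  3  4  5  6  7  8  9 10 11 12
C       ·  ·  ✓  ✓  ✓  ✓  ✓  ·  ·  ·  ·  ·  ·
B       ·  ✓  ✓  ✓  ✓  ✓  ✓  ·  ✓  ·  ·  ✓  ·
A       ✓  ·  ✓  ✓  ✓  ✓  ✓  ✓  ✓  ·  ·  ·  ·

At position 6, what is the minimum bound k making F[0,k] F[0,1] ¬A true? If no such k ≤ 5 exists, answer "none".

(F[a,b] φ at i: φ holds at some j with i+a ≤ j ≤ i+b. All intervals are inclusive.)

2

Scan j = 6,7,… for F[0,1] ¬A:
  j=6: fails
  j=7: fails
  j=8: holds
First hit at j=8, so smallest k = 8-6 = 2.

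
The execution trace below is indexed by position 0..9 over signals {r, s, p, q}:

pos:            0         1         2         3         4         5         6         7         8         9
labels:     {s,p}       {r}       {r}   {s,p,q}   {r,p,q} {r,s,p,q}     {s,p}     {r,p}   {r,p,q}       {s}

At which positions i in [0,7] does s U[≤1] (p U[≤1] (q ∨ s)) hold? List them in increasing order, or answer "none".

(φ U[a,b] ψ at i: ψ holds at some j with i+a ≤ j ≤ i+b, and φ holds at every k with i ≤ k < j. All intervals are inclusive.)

0, 3, 4, 5, 6, 7

Evaluate at each i in [0,7]:
  i=0: ✓ (rhs at j=0)
  i=1: ✗ (no rhs in [1,2])
  i=2: ✗ (lhs fails at k=2 before rhs at j=3)
  i=3: ✓ (rhs at j=3)
  i=4: ✓ (rhs at j=4)
  i=5: ✓ (rhs at j=5)
  i=6: ✓ (rhs at j=6)
  i=7: ✓ (rhs at j=7)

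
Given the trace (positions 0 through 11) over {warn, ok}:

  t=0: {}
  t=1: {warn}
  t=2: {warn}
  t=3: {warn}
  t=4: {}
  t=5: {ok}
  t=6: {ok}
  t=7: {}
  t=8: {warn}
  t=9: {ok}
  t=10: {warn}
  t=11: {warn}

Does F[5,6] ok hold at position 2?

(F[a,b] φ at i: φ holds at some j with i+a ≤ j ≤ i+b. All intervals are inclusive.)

No

Check ok at each j in [7,8]:
  j=7: false
  j=8: false
No position in the window satisfies it → formula fails.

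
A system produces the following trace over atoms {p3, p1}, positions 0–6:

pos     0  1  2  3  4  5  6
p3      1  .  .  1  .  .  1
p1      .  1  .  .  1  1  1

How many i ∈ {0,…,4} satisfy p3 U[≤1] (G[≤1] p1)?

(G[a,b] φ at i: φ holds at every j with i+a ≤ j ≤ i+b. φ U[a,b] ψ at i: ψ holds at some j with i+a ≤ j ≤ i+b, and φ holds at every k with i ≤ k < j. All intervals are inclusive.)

Evaluate at each i in [0,4]:
  i=0: ✗ (no rhs in [0,1])
  i=1: ✗ (no rhs in [1,2])
  i=2: ✗ (no rhs in [2,3])
  i=3: ✓ (rhs at j=4; lhs holds on [3,3])
  i=4: ✓ (rhs at j=4)
Positions where it holds: {3, 4} → 2.

2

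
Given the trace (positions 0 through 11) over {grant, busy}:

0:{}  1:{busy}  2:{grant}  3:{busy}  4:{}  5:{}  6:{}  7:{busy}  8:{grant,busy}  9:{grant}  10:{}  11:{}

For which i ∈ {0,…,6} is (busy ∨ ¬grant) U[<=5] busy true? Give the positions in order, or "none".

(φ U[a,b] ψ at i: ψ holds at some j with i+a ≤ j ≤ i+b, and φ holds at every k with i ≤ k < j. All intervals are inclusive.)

0, 1, 3, 4, 5, 6

Evaluate at each i in [0,6]:
  i=0: ✓ (rhs at j=1; lhs holds on [0,0])
  i=1: ✓ (rhs at j=1)
  i=2: ✗ (lhs fails at k=2 before rhs at j=3)
  i=3: ✓ (rhs at j=3)
  i=4: ✓ (rhs at j=7; lhs holds on [4,6])
  i=5: ✓ (rhs at j=7; lhs holds on [5,6])
  i=6: ✓ (rhs at j=7; lhs holds on [6,6])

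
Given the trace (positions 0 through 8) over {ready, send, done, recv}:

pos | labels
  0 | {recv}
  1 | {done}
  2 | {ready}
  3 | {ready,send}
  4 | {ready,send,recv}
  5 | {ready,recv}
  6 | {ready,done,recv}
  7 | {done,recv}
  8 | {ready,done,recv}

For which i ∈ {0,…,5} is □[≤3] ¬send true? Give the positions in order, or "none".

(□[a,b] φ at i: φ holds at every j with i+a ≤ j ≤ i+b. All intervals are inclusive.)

Evaluate at each i in [0,5]:
  i=0: ✗ (fails at j=3)
  i=1: ✗ (fails at j=3)
  i=2: ✗ (fails at j=3)
  i=3: ✗ (fails at j=3)
  i=4: ✗ (fails at j=4)
  i=5: ✓ (all of [5,8])

5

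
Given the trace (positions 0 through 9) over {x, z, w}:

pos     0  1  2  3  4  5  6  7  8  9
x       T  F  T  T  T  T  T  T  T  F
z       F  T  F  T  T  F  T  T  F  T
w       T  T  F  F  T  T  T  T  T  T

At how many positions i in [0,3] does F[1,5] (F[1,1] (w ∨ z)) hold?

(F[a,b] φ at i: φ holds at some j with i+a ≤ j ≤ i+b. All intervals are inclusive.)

Evaluate at each i in [0,3]:
  i=0: ✓ (witness j=2)
  i=1: ✓ (witness j=2)
  i=2: ✓ (witness j=3)
  i=3: ✓ (witness j=4)
Positions where it holds: {0, 1, 2, 3} → 4.

4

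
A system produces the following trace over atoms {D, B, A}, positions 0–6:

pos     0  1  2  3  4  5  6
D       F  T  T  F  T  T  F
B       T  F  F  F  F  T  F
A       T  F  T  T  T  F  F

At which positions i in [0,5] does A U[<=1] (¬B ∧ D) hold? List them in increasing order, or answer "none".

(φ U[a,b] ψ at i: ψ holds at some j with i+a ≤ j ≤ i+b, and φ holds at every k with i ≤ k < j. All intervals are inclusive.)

0, 1, 2, 3, 4

Evaluate at each i in [0,5]:
  i=0: ✓ (rhs at j=1; lhs holds on [0,0])
  i=1: ✓ (rhs at j=1)
  i=2: ✓ (rhs at j=2)
  i=3: ✓ (rhs at j=4; lhs holds on [3,3])
  i=4: ✓ (rhs at j=4)
  i=5: ✗ (no rhs in [5,6])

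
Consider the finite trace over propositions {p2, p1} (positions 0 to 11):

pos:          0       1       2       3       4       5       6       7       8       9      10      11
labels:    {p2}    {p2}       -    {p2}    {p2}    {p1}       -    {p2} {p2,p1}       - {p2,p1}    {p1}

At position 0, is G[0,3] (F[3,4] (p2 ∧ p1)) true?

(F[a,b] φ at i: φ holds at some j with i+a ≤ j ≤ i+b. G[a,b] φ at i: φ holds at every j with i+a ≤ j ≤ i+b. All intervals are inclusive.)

Check F[3,4] (p2 ∧ p1) at every j in [0,3]:
  j=0: fails (none in [3,4])
  j=1: fails (none in [4,5])
  j=2: fails (none in [5,6])
  j=3: fails (none in [6,7])
Fails at j=0 → formula fails.

False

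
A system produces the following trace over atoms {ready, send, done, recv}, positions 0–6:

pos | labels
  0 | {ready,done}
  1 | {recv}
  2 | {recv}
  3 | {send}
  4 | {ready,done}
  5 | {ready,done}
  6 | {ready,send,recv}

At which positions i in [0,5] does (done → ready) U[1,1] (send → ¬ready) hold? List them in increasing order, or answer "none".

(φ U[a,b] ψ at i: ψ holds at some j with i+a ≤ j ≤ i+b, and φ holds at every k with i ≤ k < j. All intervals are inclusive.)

Evaluate at each i in [0,5]:
  i=0: ✓ (rhs at j=1; lhs holds on [0,0])
  i=1: ✓ (rhs at j=2; lhs holds on [1,1])
  i=2: ✓ (rhs at j=3; lhs holds on [2,2])
  i=3: ✓ (rhs at j=4; lhs holds on [3,3])
  i=4: ✓ (rhs at j=5; lhs holds on [4,4])
  i=5: ✗ (no rhs in [6,6])

0, 1, 2, 3, 4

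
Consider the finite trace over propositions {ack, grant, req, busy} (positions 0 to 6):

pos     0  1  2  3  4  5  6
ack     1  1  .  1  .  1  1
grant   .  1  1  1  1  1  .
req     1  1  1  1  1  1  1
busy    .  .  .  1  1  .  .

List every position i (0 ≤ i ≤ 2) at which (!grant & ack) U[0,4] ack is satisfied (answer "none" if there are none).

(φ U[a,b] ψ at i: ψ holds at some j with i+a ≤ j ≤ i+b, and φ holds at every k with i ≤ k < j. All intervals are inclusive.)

0, 1

Evaluate at each i in [0,2]:
  i=0: ✓ (rhs at j=0)
  i=1: ✓ (rhs at j=1)
  i=2: ✗ (lhs fails at k=2 before rhs at j=3)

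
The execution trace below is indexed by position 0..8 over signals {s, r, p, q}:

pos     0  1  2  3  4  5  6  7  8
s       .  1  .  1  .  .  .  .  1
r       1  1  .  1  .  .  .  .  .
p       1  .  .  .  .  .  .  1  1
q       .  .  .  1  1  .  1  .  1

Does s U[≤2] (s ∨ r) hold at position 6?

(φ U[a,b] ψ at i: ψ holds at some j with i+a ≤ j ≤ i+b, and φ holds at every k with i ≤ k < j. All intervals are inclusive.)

False

Need some j in [6,8] with (s ∨ r), and s at every k in [6,j-1].
  j=6: (s ∨ r) false.
  j=7: (s ∨ r) false.
  j=8: (s ∨ r) holds, but s fails at k=6 → not this j.
No j in the window works → until fails.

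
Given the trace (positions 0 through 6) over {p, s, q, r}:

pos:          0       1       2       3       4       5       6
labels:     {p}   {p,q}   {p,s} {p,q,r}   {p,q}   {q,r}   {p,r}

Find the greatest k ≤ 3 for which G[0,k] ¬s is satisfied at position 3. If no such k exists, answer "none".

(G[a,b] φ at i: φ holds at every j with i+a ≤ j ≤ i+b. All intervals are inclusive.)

¬s must hold from j=3 onward; find where it first fails.
  j=3: holds
  j=4: holds
  j=5: holds
  j=6: holds
Holds through j=6; largest k = 3.

3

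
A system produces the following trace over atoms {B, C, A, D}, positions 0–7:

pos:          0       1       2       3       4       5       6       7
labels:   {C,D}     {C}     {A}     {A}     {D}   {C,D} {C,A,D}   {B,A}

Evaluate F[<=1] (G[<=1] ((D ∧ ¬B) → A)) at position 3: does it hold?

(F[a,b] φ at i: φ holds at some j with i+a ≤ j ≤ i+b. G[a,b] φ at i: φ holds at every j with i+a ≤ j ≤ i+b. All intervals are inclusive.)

Check G[<=1] ((D ∧ ¬B) → A) at each j in [3,4]:
  j=3: fails at 4
  j=4: fails at 4
No position in the window satisfies it → formula fails.

Does not hold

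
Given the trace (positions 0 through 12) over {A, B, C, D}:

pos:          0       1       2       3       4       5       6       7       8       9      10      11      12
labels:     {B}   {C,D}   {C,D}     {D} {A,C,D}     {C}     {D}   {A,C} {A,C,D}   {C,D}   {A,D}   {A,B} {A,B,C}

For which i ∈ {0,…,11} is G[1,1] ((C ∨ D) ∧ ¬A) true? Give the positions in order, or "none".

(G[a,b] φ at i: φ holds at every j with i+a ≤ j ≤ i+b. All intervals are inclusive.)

Evaluate at each i in [0,11]:
  i=0: ✓ (all of [1,1])
  i=1: ✓ (all of [2,2])
  i=2: ✓ (all of [3,3])
  i=3: ✗ (fails at j=4)
  i=4: ✓ (all of [5,5])
  i=5: ✓ (all of [6,6])
  i=6: ✗ (fails at j=7)
  i=7: ✗ (fails at j=8)
  i=8: ✓ (all of [9,9])
  i=9: ✗ (fails at j=10)
  i=10: ✗ (fails at j=11)
  i=11: ✗ (fails at j=12)

0, 1, 2, 4, 5, 8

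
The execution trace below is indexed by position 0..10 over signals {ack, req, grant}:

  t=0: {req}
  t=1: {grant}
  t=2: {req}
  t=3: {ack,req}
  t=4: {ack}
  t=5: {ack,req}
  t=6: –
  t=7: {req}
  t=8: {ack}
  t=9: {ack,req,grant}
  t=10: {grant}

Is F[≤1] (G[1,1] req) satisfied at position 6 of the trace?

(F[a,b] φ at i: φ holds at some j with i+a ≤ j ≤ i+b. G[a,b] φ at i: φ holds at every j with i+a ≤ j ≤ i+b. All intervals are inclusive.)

Check G[1,1] req at each j in [6,7]:
  j=6: holds on [7,7]
  j=7: fails at 8
Found at j=6 → formula holds.

True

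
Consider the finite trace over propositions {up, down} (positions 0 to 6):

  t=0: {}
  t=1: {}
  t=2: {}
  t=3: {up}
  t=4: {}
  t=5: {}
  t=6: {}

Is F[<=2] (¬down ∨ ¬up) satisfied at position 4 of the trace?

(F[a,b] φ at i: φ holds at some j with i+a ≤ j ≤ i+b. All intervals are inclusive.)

Check (¬down ∨ ¬up) at each j in [4,6]:
  j=4: true
  j=5: true
  j=6: true
Found at j=4 → formula holds.

Holds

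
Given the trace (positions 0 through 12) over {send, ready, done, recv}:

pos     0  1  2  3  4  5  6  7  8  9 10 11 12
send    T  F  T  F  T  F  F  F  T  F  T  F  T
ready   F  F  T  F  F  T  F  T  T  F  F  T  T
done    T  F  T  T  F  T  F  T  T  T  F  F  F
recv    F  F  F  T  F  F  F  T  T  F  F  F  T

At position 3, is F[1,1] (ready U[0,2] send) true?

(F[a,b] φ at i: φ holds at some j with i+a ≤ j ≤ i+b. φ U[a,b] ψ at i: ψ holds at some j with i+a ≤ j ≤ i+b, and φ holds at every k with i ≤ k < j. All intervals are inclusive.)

Check (ready U[0,2] send) at each j in [4,4]:
  j=4: holds
Found at j=4 → formula holds.

Yes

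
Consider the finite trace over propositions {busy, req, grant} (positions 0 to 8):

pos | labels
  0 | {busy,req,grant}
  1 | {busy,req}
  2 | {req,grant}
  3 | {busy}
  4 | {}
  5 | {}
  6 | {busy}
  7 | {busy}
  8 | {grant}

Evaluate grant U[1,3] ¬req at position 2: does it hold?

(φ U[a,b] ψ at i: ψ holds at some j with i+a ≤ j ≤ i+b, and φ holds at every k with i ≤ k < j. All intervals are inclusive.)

Holds

Need some j in [3,5] with ¬req, and grant at every k in [2,j-1].
  j=3: ¬req holds; grant holds at every k in [2,2] → satisfied.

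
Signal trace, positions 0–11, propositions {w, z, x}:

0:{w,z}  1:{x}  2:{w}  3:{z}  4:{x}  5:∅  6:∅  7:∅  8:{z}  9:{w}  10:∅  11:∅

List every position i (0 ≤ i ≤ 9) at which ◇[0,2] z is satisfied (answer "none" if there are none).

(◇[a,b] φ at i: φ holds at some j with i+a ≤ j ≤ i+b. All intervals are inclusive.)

0, 1, 2, 3, 6, 7, 8

Evaluate at each i in [0,9]:
  i=0: ✓ (witness j=0)
  i=1: ✓ (witness j=3)
  i=2: ✓ (witness j=3)
  i=3: ✓ (witness j=3)
  i=4: ✗ (none in [4,6])
  i=5: ✗ (none in [5,7])
  i=6: ✓ (witness j=8)
  i=7: ✓ (witness j=8)
  i=8: ✓ (witness j=8)
  i=9: ✗ (none in [9,11])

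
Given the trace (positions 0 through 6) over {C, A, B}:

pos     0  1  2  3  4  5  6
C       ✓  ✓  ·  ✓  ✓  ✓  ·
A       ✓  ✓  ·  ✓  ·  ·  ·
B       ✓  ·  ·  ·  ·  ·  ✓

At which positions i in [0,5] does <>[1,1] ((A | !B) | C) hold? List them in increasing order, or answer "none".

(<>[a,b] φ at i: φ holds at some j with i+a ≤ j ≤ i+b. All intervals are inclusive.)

0, 1, 2, 3, 4

Evaluate at each i in [0,5]:
  i=0: ✓ (witness j=1)
  i=1: ✓ (witness j=2)
  i=2: ✓ (witness j=3)
  i=3: ✓ (witness j=4)
  i=4: ✓ (witness j=5)
  i=5: ✗ (none in [6,6])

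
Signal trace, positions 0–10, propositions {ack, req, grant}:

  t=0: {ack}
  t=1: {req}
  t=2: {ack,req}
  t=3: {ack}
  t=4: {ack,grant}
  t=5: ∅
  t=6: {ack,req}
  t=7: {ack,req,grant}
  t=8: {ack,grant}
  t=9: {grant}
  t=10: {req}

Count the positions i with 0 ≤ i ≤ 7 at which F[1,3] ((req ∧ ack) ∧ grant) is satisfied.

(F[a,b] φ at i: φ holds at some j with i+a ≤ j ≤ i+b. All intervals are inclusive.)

Evaluate at each i in [0,7]:
  i=0: ✗ (none in [1,3])
  i=1: ✗ (none in [2,4])
  i=2: ✗ (none in [3,5])
  i=3: ✗ (none in [4,6])
  i=4: ✓ (witness j=7)
  i=5: ✓ (witness j=7)
  i=6: ✓ (witness j=7)
  i=7: ✗ (none in [8,10])
Positions where it holds: {4, 5, 6} → 3.

3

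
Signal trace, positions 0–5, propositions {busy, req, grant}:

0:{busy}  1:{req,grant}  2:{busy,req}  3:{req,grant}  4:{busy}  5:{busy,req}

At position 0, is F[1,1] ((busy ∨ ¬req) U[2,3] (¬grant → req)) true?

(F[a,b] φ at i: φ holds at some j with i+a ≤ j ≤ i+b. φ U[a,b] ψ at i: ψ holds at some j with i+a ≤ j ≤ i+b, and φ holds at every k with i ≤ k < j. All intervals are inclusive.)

No

Check ((busy ∨ ¬req) U[2,3] (¬grant → req)) at each j in [1,1]:
  j=1: fails
No position in the window satisfies it → formula fails.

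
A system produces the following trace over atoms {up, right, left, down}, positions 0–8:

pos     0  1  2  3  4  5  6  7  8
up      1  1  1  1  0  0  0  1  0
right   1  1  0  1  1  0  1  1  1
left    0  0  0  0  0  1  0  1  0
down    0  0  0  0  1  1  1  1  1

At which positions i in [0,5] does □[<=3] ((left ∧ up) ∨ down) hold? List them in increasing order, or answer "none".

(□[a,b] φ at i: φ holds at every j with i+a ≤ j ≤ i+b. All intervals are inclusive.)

Evaluate at each i in [0,5]:
  i=0: ✗ (fails at j=0)
  i=1: ✗ (fails at j=1)
  i=2: ✗ (fails at j=2)
  i=3: ✗ (fails at j=3)
  i=4: ✓ (all of [4,7])
  i=5: ✓ (all of [5,8])

4, 5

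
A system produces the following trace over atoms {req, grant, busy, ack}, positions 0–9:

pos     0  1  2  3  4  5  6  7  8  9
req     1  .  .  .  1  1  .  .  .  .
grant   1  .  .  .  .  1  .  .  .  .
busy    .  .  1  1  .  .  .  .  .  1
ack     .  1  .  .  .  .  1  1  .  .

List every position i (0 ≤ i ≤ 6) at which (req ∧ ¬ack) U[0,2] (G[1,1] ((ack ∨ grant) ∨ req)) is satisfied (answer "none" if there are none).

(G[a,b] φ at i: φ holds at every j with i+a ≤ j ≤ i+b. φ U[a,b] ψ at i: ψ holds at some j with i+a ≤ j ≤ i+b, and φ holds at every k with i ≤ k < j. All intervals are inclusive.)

Evaluate at each i in [0,6]:
  i=0: ✓ (rhs at j=0)
  i=1: ✗ (lhs fails at k=1 before rhs at j=3)
  i=2: ✗ (lhs fails at k=2 before rhs at j=3)
  i=3: ✓ (rhs at j=3)
  i=4: ✓ (rhs at j=4)
  i=5: ✓ (rhs at j=5)
  i=6: ✓ (rhs at j=6)

0, 3, 4, 5, 6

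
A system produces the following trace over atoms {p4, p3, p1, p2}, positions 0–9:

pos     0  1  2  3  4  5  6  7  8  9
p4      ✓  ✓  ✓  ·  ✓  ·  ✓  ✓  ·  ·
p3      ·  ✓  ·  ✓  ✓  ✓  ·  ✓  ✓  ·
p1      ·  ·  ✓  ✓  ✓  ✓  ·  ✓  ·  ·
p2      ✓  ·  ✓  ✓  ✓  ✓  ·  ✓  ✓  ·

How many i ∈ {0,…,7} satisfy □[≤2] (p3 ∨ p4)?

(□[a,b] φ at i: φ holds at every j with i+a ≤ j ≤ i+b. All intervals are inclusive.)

7

Evaluate at each i in [0,7]:
  i=0: ✓ (all of [0,2])
  i=1: ✓ (all of [1,3])
  i=2: ✓ (all of [2,4])
  i=3: ✓ (all of [3,5])
  i=4: ✓ (all of [4,6])
  i=5: ✓ (all of [5,7])
  i=6: ✓ (all of [6,8])
  i=7: ✗ (fails at j=9)
Positions where it holds: {0, 1, 2, 3, 4, 5, 6} → 7.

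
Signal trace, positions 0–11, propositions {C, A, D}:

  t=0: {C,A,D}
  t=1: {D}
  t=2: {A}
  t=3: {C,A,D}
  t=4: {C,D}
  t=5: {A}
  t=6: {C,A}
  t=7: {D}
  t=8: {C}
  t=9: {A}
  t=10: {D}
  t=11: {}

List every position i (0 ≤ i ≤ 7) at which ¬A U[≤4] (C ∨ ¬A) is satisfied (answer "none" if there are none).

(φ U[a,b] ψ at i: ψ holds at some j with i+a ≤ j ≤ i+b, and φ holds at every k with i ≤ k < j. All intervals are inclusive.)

0, 1, 3, 4, 6, 7

Evaluate at each i in [0,7]:
  i=0: ✓ (rhs at j=0)
  i=1: ✓ (rhs at j=1)
  i=2: ✗ (lhs fails at k=2 before rhs at j=3)
  i=3: ✓ (rhs at j=3)
  i=4: ✓ (rhs at j=4)
  i=5: ✗ (lhs fails at k=5 before rhs at j=6)
  i=6: ✓ (rhs at j=6)
  i=7: ✓ (rhs at j=7)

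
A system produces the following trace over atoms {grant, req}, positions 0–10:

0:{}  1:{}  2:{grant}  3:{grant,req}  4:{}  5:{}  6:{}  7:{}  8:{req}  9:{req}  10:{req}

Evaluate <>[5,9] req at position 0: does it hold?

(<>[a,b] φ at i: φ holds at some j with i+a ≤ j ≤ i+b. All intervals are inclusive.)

True

Check req at each j in [5,9]:
  j=5: false
  j=6: false
  j=7: false
  j=8: true
  j=9: true
Found at j=8 → formula holds.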